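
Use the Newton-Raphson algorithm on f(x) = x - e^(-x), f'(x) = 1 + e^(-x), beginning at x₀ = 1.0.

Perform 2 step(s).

f(x) = x - e^(-x)
f'(x) = 1 + e^(-x)
x₀ = 1.0

Newton-Raphson formula: x_{n+1} = x_n - f(x_n)/f'(x_n)

Iteration 1:
  f(1.000000) = 0.632121
  f'(1.000000) = 1.367879
  x_1 = 1.000000 - 0.632121/1.367879 = 0.537883
Iteration 2:
  f(0.537883) = -0.046100
  f'(0.537883) = 1.583983
  x_2 = 0.537883 - (-0.046100)/1.583983 = 0.566987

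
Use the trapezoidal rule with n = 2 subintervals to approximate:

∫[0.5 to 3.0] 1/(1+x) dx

f(x) = 1/(1+x)
a = 0.5, b = 3.0, n = 2
h = (b - a)/n = 1.250000

Trapezoidal rule: (h/2)[f(x₀) + 2f(x₁) + 2f(x₂) + ... + f(xₙ)]

x_0 = 0.5000, f(x_0) = 0.666667, coefficient = 1
x_1 = 1.7500, f(x_1) = 0.363636, coefficient = 2
x_2 = 3.0000, f(x_2) = 0.250000, coefficient = 1

I ≈ (1.250000/2) × 1.643939 = 1.027462
Exact value: 0.980829
Error: 0.046633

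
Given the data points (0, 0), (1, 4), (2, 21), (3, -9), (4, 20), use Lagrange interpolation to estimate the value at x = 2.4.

Lagrange interpolation formula:
P(x) = Σ yᵢ × Lᵢ(x)
where Lᵢ(x) = Π_{j≠i} (x - xⱼ)/(xᵢ - xⱼ)

L_0(2.4) = (2.4 - 1)/(0 - 1) × (2.4 - 2)/(0 - 2) × (2.4 - 3)/(0 - 3) × (2.4 - 4)/(0 - 4) = 0.022400
L_1(2.4) = (2.4 - 0)/(1 - 0) × (2.4 - 2)/(1 - 2) × (2.4 - 3)/(1 - 3) × (2.4 - 4)/(1 - 4) = -0.153600
L_2(2.4) = (2.4 - 0)/(2 - 0) × (2.4 - 1)/(2 - 1) × (2.4 - 3)/(2 - 3) × (2.4 - 4)/(2 - 4) = 0.806400
L_3(2.4) = (2.4 - 0)/(3 - 0) × (2.4 - 1)/(3 - 1) × (2.4 - 2)/(3 - 2) × (2.4 - 4)/(3 - 4) = 0.358400
L_4(2.4) = (2.4 - 0)/(4 - 0) × (2.4 - 1)/(4 - 1) × (2.4 - 2)/(4 - 2) × (2.4 - 3)/(4 - 3) = -0.033600

P(2.4) = 0×L_0(2.4) + 4×L_1(2.4) + 21×L_2(2.4) + (-9)×L_3(2.4) + 20×L_4(2.4)
P(2.4) = 12.422400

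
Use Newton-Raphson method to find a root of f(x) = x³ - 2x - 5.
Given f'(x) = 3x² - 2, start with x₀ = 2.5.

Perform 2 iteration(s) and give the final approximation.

f(x) = x³ - 2x - 5
f'(x) = 3x² - 2
x₀ = 2.5

Newton-Raphson formula: x_{n+1} = x_n - f(x_n)/f'(x_n)

Iteration 1:
  f(2.500000) = 5.625000
  f'(2.500000) = 16.750000
  x_1 = 2.500000 - 5.625000/16.750000 = 2.164179
Iteration 2:
  f(2.164179) = 0.807945
  f'(2.164179) = 12.051014
  x_2 = 2.164179 - 0.807945/12.051014 = 2.097135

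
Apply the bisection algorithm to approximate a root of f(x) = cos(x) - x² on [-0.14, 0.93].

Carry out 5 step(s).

f(x) = cos(x) - x²
Initial interval: [-0.14, 0.93]

Iteration 1:
  c_1 = (-0.140000 + 0.930000)/2 = 0.395000
  f(c_1) = f(0.395000) = 0.766972
  f(a) × f(c) ≥ 0, new interval: [0.395000, 0.930000]
Iteration 2:
  c_2 = (0.395000 + 0.930000)/2 = 0.662500
  f(c_2) = f(0.662500) = 0.349551
  f(a) × f(c) ≥ 0, new interval: [0.662500, 0.930000]
Iteration 3:
  c_3 = (0.662500 + 0.930000)/2 = 0.796250
  f(c_3) = f(0.796250) = 0.065378
  f(a) × f(c) ≥ 0, new interval: [0.796250, 0.930000]
Iteration 4:
  c_4 = (0.796250 + 0.930000)/2 = 0.863125
  f(c_4) = f(0.863125) = -0.094919
  f(a) × f(c) < 0, new interval: [0.796250, 0.863125]
Iteration 5:
  c_5 = (0.796250 + 0.863125)/2 = 0.829688
  f(c_5) = f(0.829688) = -0.013275
  f(a) × f(c) < 0, new interval: [0.796250, 0.829688]

After 5 iteration(s), the approximation is c_5 = 0.829688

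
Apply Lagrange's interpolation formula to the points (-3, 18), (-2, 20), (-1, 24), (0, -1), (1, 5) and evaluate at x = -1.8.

Lagrange interpolation formula:
P(x) = Σ yᵢ × Lᵢ(x)
where Lᵢ(x) = Π_{j≠i} (x - xⱼ)/(xᵢ - xⱼ)

L_0(-1.8) = (-1.8 - (-2))/(-3 - (-2)) × (-1.8 - (-1))/(-3 - (-1)) × (-1.8 - 0)/(-3 - 0) × (-1.8 - 1)/(-3 - 1) = -0.033600
L_1(-1.8) = (-1.8 - (-3))/(-2 - (-3)) × (-1.8 - (-1))/(-2 - (-1)) × (-1.8 - 0)/(-2 - 0) × (-1.8 - 1)/(-2 - 1) = 0.806400
L_2(-1.8) = (-1.8 - (-3))/(-1 - (-3)) × (-1.8 - (-2))/(-1 - (-2)) × (-1.8 - 0)/(-1 - 0) × (-1.8 - 1)/(-1 - 1) = 0.302400
L_3(-1.8) = (-1.8 - (-3))/(0 - (-3)) × (-1.8 - (-2))/(0 - (-2)) × (-1.8 - (-1))/(0 - (-1)) × (-1.8 - 1)/(0 - 1) = -0.089600
L_4(-1.8) = (-1.8 - (-3))/(1 - (-3)) × (-1.8 - (-2))/(1 - (-2)) × (-1.8 - (-1))/(1 - (-1)) × (-1.8 - 0)/(1 - 0) = 0.014400

P(-1.8) = 18×L_0(-1.8) + 20×L_1(-1.8) + 24×L_2(-1.8) + (-1)×L_3(-1.8) + 5×L_4(-1.8)
P(-1.8) = 22.942400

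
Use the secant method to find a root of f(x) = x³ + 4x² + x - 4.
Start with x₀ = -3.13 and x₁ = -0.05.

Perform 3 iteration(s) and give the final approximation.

f(x) = x³ + 4x² + x - 4
x₀ = -3.13, x₁ = -0.05

Secant formula: x_{n+1} = x_n - f(x_n)(x_n - x_{n-1})/(f(x_n) - f(x_{n-1}))

Iteration 1:
  f(-3.130000) = 1.393303
  f(-0.050000) = -4.040125
  x_2 = -0.050000 - (-4.040125)×(-0.050000 - (-3.130000))/(-4.040125 - 1.393303)
       = -2.340190
Iteration 2:
  f(-0.050000) = -4.040125
  f(-2.340190) = 2.749742
  x_3 = -2.340190 - 2.749742×(-2.340190 - (-0.050000))/(2.749742 - (-4.040125))
       = -1.412715
Iteration 3:
  f(-2.340190) = 2.749742
  f(-1.412715) = -0.249104
  x_4 = -1.412715 - (-0.249104)×(-1.412715 - (-2.340190))/(-0.249104 - 2.749742)
       = -1.489758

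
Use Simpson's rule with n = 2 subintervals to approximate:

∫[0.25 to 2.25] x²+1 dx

f(x) = x²+1
a = 0.25, b = 2.25, n = 2
h = (b - a)/n = 1.000000

Simpson's rule: (h/3)[f(x₀) + 4f(x₁) + 2f(x₂) + ... + f(xₙ)]

x_0 = 0.2500, f(x_0) = 1.062500, coefficient = 1
x_1 = 1.2500, f(x_1) = 2.562500, coefficient = 4
x_2 = 2.2500, f(x_2) = 6.062500, coefficient = 1

I ≈ (1.000000/3) × 17.375000 = 5.791667
Exact value: 5.791667
Error: 0.000000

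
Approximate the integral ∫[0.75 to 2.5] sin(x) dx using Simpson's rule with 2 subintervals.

f(x) = sin(x)
a = 0.75, b = 2.5, n = 2
h = (b - a)/n = 0.875000

Simpson's rule: (h/3)[f(x₀) + 4f(x₁) + 2f(x₂) + ... + f(xₙ)]

x_0 = 0.7500, f(x_0) = 0.681639, coefficient = 1
x_1 = 1.6250, f(x_1) = 0.998531, coefficient = 4
x_2 = 2.5000, f(x_2) = 0.598472, coefficient = 1

I ≈ (0.875000/3) × 5.274236 = 1.538319
Exact value: 1.532832
Error: 0.005486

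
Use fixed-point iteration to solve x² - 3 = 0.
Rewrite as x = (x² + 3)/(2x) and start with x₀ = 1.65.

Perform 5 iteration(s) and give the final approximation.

Equation: x² - 3 = 0
Fixed-point form: x = (x² + 3)/(2x)
x₀ = 1.65

x_1 = g(1.650000) = 1.734091
x_2 = g(1.734091) = 1.732052
x_3 = g(1.732052) = 1.732051
x_4 = g(1.732051) = 1.732051
x_5 = g(1.732051) = 1.732051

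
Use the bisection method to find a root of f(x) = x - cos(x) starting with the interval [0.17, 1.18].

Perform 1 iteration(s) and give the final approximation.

f(x) = x - cos(x)
Initial interval: [0.17, 1.18]

Iteration 1:
  c_1 = (0.170000 + 1.180000)/2 = 0.675000
  f(c_1) = f(0.675000) = -0.105707
  f(a) × f(c) ≥ 0, new interval: [0.675000, 1.180000]

After 1 iteration(s), the approximation is c_1 = 0.675000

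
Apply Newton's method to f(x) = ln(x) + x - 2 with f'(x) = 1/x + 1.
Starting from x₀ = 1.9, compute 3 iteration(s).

f(x) = ln(x) + x - 2
f'(x) = 1/x + 1
x₀ = 1.9

Newton-Raphson formula: x_{n+1} = x_n - f(x_n)/f'(x_n)

Iteration 1:
  f(1.900000) = 0.541854
  f'(1.900000) = 1.526316
  x_1 = 1.900000 - 0.541854/1.526316 = 1.544992
Iteration 2:
  f(1.544992) = -0.019989
  f'(1.544992) = 1.647252
  x_2 = 1.544992 - (-0.019989)/1.647252 = 1.557127
Iteration 3:
  f(1.557127) = -0.000031
  f'(1.557127) = 1.642208
  x_3 = 1.557127 - (-0.000031)/1.642208 = 1.557146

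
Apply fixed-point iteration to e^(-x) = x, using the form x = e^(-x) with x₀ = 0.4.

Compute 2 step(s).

Equation: e^(-x) = x
Fixed-point form: x = e^(-x)
x₀ = 0.4

x_1 = g(0.400000) = 0.670320
x_2 = g(0.670320) = 0.511545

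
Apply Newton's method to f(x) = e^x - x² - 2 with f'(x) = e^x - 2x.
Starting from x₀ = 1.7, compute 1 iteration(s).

f(x) = e^x - x² - 2
f'(x) = e^x - 2x
x₀ = 1.7

Newton-Raphson formula: x_{n+1} = x_n - f(x_n)/f'(x_n)

Iteration 1:
  f(1.700000) = 0.583947
  f'(1.700000) = 2.073947
  x_1 = 1.700000 - 0.583947/2.073947 = 1.418437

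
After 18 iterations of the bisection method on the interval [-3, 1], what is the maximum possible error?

Bisection error bound: |error| ≤ (b-a)/2^n
|error| ≤ (1 - (-3))/2^18 = 4/2^18
|error| ≤ 0.0000152588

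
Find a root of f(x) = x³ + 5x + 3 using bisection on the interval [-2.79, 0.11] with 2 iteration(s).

f(x) = x³ + 5x + 3
Initial interval: [-2.79, 0.11]

Iteration 1:
  c_1 = (-2.790000 + 0.110000)/2 = -1.340000
  f(c_1) = f(-1.340000) = -6.106104
  f(a) × f(c) ≥ 0, new interval: [-1.340000, 0.110000]
Iteration 2:
  c_2 = (-1.340000 + 0.110000)/2 = -0.615000
  f(c_2) = f(-0.615000) = -0.307608
  f(a) × f(c) ≥ 0, new interval: [-0.615000, 0.110000]

After 2 iteration(s), the approximation is c_2 = -0.615000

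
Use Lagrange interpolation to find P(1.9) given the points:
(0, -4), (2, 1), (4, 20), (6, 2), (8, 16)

Lagrange interpolation formula:
P(x) = Σ yᵢ × Lᵢ(x)
where Lᵢ(x) = Π_{j≠i} (x - xⱼ)/(xᵢ - xⱼ)

L_0(1.9) = (1.9 - 2)/(0 - 2) × (1.9 - 4)/(0 - 4) × (1.9 - 6)/(0 - 6) × (1.9 - 8)/(0 - 8) = 0.013677
L_1(1.9) = (1.9 - 0)/(2 - 0) × (1.9 - 4)/(2 - 4) × (1.9 - 6)/(2 - 6) × (1.9 - 8)/(2 - 8) = 1.039478
L_2(1.9) = (1.9 - 0)/(4 - 0) × (1.9 - 2)/(4 - 2) × (1.9 - 6)/(4 - 6) × (1.9 - 8)/(4 - 8) = -0.074248
L_3(1.9) = (1.9 - 0)/(6 - 0) × (1.9 - 2)/(6 - 2) × (1.9 - 4)/(6 - 4) × (1.9 - 8)/(6 - 8) = 0.025353
L_4(1.9) = (1.9 - 0)/(8 - 0) × (1.9 - 2)/(8 - 2) × (1.9 - 4)/(8 - 4) × (1.9 - 6)/(8 - 6) = -0.004260

P(1.9) = (-4)×L_0(1.9) + 1×L_1(1.9) + 20×L_2(1.9) + 2×L_3(1.9) + 16×L_4(1.9)
P(1.9) = -0.517656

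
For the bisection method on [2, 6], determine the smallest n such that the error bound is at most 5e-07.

We need (b-a)/2^n ≤ 5e-07
(6 - 2)/2^n ≤ 5e-07
4/2^n ≤ 5e-07
2^n ≥ 8000000
n ≥ log₂(8000000) = 22.93
n ≥ 23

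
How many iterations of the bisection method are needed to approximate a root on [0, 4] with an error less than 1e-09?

We need (b-a)/2^n ≤ 1e-09
(4 - 0)/2^n ≤ 1e-09
4/2^n ≤ 1e-09
2^n ≥ 4000000000
n ≥ log₂(4000000000) = 31.90
n ≥ 32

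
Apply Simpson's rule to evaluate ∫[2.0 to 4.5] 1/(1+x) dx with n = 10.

f(x) = 1/(1+x)
a = 2.0, b = 4.5, n = 10
h = (b - a)/n = 0.250000

Simpson's rule: (h/3)[f(x₀) + 4f(x₁) + 2f(x₂) + ... + f(xₙ)]

x_0 = 2.0000, f(x_0) = 0.333333, coefficient = 1
x_1 = 2.2500, f(x_1) = 0.307692, coefficient = 4
x_2 = 2.5000, f(x_2) = 0.285714, coefficient = 2
x_3 = 2.7500, f(x_3) = 0.266667, coefficient = 4
x_4 = 3.0000, f(x_4) = 0.250000, coefficient = 2
x_5 = 3.2500, f(x_5) = 0.235294, coefficient = 4
x_6 = 3.5000, f(x_6) = 0.222222, coefficient = 2
x_7 = 3.7500, f(x_7) = 0.210526, coefficient = 4
x_8 = 4.0000, f(x_8) = 0.200000, coefficient = 2
x_9 = 4.2500, f(x_9) = 0.190476, coefficient = 4
x_10 = 4.5000, f(x_10) = 0.181818, coefficient = 1

I ≈ (0.250000/3) × 7.273647 = 0.606137
Exact value: 0.606136
Error: 0.000001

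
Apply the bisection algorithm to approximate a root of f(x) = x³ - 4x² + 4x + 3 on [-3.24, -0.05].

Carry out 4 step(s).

f(x) = x³ - 4x² + 4x + 3
Initial interval: [-3.24, -0.05]

Iteration 1:
  c_1 = (-3.240000 + (-0.050000))/2 = -1.645000
  f(c_1) = f(-1.645000) = -18.855511
  f(a) × f(c) ≥ 0, new interval: [-1.645000, -0.050000]
Iteration 2:
  c_2 = (-1.645000 + (-0.050000))/2 = -0.847500
  f(c_2) = f(-0.847500) = -3.871747
  f(a) × f(c) ≥ 0, new interval: [-0.847500, -0.050000]
Iteration 3:
  c_3 = (-0.847500 + (-0.050000))/2 = -0.448750
  f(c_3) = f(-0.448750) = 0.309126
  f(a) × f(c) < 0, new interval: [-0.847500, -0.448750]
Iteration 4:
  c_4 = (-0.847500 + (-0.448750))/2 = -0.648125
  f(c_4) = f(-0.648125) = -1.545019
  f(a) × f(c) ≥ 0, new interval: [-0.648125, -0.448750]

After 4 iteration(s), the approximation is c_4 = -0.648125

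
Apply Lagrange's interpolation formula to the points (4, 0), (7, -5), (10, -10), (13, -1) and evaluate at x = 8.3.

Lagrange interpolation formula:
P(x) = Σ yᵢ × Lᵢ(x)
where Lᵢ(x) = Π_{j≠i} (x - xⱼ)/(xᵢ - xⱼ)

L_0(8.3) = (8.3 - 7)/(4 - 7) × (8.3 - 10)/(4 - 10) × (8.3 - 13)/(4 - 13) = -0.064117
L_1(8.3) = (8.3 - 4)/(7 - 4) × (8.3 - 10)/(7 - 10) × (8.3 - 13)/(7 - 13) = 0.636241
L_2(8.3) = (8.3 - 4)/(10 - 4) × (8.3 - 7)/(10 - 7) × (8.3 - 13)/(10 - 13) = 0.486537
L_3(8.3) = (8.3 - 4)/(13 - 4) × (8.3 - 7)/(13 - 7) × (8.3 - 10)/(13 - 10) = -0.058660

P(8.3) = 0×L_0(8.3) + (-5)×L_1(8.3) + (-10)×L_2(8.3) + (-1)×L_3(8.3)
P(8.3) = -7.987914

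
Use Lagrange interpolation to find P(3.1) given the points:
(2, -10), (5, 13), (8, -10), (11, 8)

Lagrange interpolation formula:
P(x) = Σ yᵢ × Lᵢ(x)
where Lᵢ(x) = Π_{j≠i} (x - xⱼ)/(xᵢ - xⱼ)

L_0(3.1) = (3.1 - 5)/(2 - 5) × (3.1 - 8)/(2 - 8) × (3.1 - 11)/(2 - 11) = 0.454006
L_1(3.1) = (3.1 - 2)/(5 - 2) × (3.1 - 8)/(5 - 8) × (3.1 - 11)/(5 - 11) = 0.788537
L_2(3.1) = (3.1 - 2)/(8 - 2) × (3.1 - 5)/(8 - 5) × (3.1 - 11)/(8 - 11) = -0.305759
L_3(3.1) = (3.1 - 2)/(11 - 2) × (3.1 - 5)/(11 - 5) × (3.1 - 8)/(11 - 8) = 0.063216

P(3.1) = (-10)×L_0(3.1) + 13×L_1(3.1) + (-10)×L_2(3.1) + 8×L_3(3.1)
P(3.1) = 9.274241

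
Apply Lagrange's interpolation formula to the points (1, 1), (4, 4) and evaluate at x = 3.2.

Lagrange interpolation formula:
P(x) = Σ yᵢ × Lᵢ(x)
where Lᵢ(x) = Π_{j≠i} (x - xⱼ)/(xᵢ - xⱼ)

L_0(3.2) = (3.2 - 4)/(1 - 4) = 0.266667
L_1(3.2) = (3.2 - 1)/(4 - 1) = 0.733333

P(3.2) = 1×L_0(3.2) + 4×L_1(3.2)
P(3.2) = 3.200000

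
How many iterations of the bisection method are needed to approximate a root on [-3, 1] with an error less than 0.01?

We need (b-a)/2^n ≤ 0.01
(1 - (-3))/2^n ≤ 0.01
4/2^n ≤ 0.01
2^n ≥ 400
n ≥ log₂(400) = 8.64
n ≥ 9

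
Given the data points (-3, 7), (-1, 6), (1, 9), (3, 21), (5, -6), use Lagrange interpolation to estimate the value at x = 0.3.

Lagrange interpolation formula:
P(x) = Σ yᵢ × Lᵢ(x)
where Lᵢ(x) = Π_{j≠i} (x - xⱼ)/(xᵢ - xⱼ)

L_0(0.3) = (0.3 - (-1))/(-3 - (-1)) × (0.3 - 1)/(-3 - 1) × (0.3 - 3)/(-3 - 3) × (0.3 - 5)/(-3 - 5) = -0.030073
L_1(0.3) = (0.3 - (-3))/(-1 - (-3)) × (0.3 - 1)/(-1 - 1) × (0.3 - 3)/(-1 - 3) × (0.3 - 5)/(-1 - 5) = 0.305353
L_2(0.3) = (0.3 - (-3))/(1 - (-3)) × (0.3 - (-1))/(1 - (-1)) × (0.3 - 3)/(1 - 3) × (0.3 - 5)/(1 - 5) = 0.850627
L_3(0.3) = (0.3 - (-3))/(3 - (-3)) × (0.3 - (-1))/(3 - (-1)) × (0.3 - 1)/(3 - 1) × (0.3 - 5)/(3 - 5) = -0.147022
L_4(0.3) = (0.3 - (-3))/(5 - (-3)) × (0.3 - (-1))/(5 - (-1)) × (0.3 - 1)/(5 - 1) × (0.3 - 3)/(5 - 3) = 0.021115

P(0.3) = 7×L_0(0.3) + 6×L_1(0.3) + 9×L_2(0.3) + 21×L_3(0.3) + (-6)×L_4(0.3)
P(0.3) = 6.063101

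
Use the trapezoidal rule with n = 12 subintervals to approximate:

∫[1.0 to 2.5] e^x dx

f(x) = e^x
a = 1.0, b = 2.5, n = 12
h = (b - a)/n = 0.125000

Trapezoidal rule: (h/2)[f(x₀) + 2f(x₁) + 2f(x₂) + ... + f(xₙ)]

x_0 = 1.0000, f(x_0) = 2.718282, coefficient = 1
x_1 = 1.1250, f(x_1) = 3.080217, coefficient = 2
x_2 = 1.2500, f(x_2) = 3.490343, coefficient = 2
x_3 = 1.3750, f(x_3) = 3.955077, coefficient = 2
x_4 = 1.5000, f(x_4) = 4.481689, coefficient = 2
x_5 = 1.6250, f(x_5) = 5.078419, coefficient = 2
x_6 = 1.7500, f(x_6) = 5.754603, coefficient = 2
x_7 = 1.8750, f(x_7) = 6.520819, coefficient = 2
x_8 = 2.0000, f(x_8) = 7.389056, coefficient = 2
x_9 = 2.1250, f(x_9) = 8.372897, coefficient = 2
x_10 = 2.2500, f(x_10) = 9.487736, coefficient = 2
x_11 = 2.3750, f(x_11) = 10.751013, coefficient = 2
x_12 = 2.5000, f(x_12) = 12.182494, coefficient = 1

I ≈ (0.125000/2) × 151.624514 = 9.476532
Exact value: 9.464212
Error: 0.012320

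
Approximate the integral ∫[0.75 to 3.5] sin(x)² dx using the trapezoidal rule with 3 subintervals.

f(x) = sin(x)²
a = 0.75, b = 3.5, n = 3
h = (b - a)/n = 0.916667

Trapezoidal rule: (h/2)[f(x₀) + 2f(x₁) + 2f(x₂) + ... + f(xₙ)]

x_0 = 0.7500, f(x_0) = 0.464631, coefficient = 1
x_1 = 1.6667, f(x_1) = 0.990837, coefficient = 2
x_2 = 2.5833, f(x_2) = 0.280593, coefficient = 2
x_3 = 3.5000, f(x_3) = 0.123049, coefficient = 1

I ≈ (0.916667/2) × 3.130541 = 1.434831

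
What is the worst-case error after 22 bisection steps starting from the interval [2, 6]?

Bisection error bound: |error| ≤ (b-a)/2^n
|error| ≤ (6 - 2)/2^22 = 4/2^22
|error| ≤ 0.0000009537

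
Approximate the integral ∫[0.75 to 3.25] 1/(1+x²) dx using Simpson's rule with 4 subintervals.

f(x) = 1/(1+x²)
a = 0.75, b = 3.25, n = 4
h = (b - a)/n = 0.625000

Simpson's rule: (h/3)[f(x₀) + 4f(x₁) + 2f(x₂) + ... + f(xₙ)]

x_0 = 0.7500, f(x_0) = 0.640000, coefficient = 1
x_1 = 1.3750, f(x_1) = 0.345946, coefficient = 4
x_2 = 2.0000, f(x_2) = 0.200000, coefficient = 2
x_3 = 2.6250, f(x_3) = 0.126733, coefficient = 4
x_4 = 3.2500, f(x_4) = 0.086486, coefficient = 1

I ≈ (0.625000/3) × 3.017201 = 0.628584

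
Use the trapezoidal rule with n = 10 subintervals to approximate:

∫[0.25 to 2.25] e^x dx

f(x) = e^x
a = 0.25, b = 2.25, n = 10
h = (b - a)/n = 0.200000

Trapezoidal rule: (h/2)[f(x₀) + 2f(x₁) + 2f(x₂) + ... + f(xₙ)]

x_0 = 0.2500, f(x_0) = 1.284025, coefficient = 1
x_1 = 0.4500, f(x_1) = 1.568312, coefficient = 2
x_2 = 0.6500, f(x_2) = 1.915541, coefficient = 2
x_3 = 0.8500, f(x_3) = 2.339647, coefficient = 2
x_4 = 1.0500, f(x_4) = 2.857651, coefficient = 2
x_5 = 1.2500, f(x_5) = 3.490343, coefficient = 2
x_6 = 1.4500, f(x_6) = 4.263115, coefficient = 2
x_7 = 1.6500, f(x_7) = 5.206980, coefficient = 2
x_8 = 1.8500, f(x_8) = 6.359820, coefficient = 2
x_9 = 2.0500, f(x_9) = 7.767901, coefficient = 2
x_10 = 2.2500, f(x_10) = 9.487736, coefficient = 1

I ≈ (0.200000/2) × 82.310379 = 8.231038
Exact value: 8.203710
Error: 0.027327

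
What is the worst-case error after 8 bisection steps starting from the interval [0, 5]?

Bisection error bound: |error| ≤ (b-a)/2^n
|error| ≤ (5 - 0)/2^8 = 5/2^8
|error| ≤ 0.0195312500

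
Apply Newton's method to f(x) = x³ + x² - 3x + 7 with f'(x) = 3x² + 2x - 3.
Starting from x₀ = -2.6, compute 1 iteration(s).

f(x) = x³ + x² - 3x + 7
f'(x) = 3x² + 2x - 3
x₀ = -2.6

Newton-Raphson formula: x_{n+1} = x_n - f(x_n)/f'(x_n)

Iteration 1:
  f(-2.600000) = 3.984000
  f'(-2.600000) = 12.080000
  x_1 = -2.600000 - 3.984000/12.080000 = -2.929801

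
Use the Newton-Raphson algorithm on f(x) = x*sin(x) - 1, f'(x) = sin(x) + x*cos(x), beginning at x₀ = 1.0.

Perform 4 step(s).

f(x) = x*sin(x) - 1
f'(x) = sin(x) + x*cos(x)
x₀ = 1.0

Newton-Raphson formula: x_{n+1} = x_n - f(x_n)/f'(x_n)

Iteration 1:
  f(1.000000) = -0.158529
  f'(1.000000) = 1.381773
  x_1 = 1.000000 - (-0.158529)/1.381773 = 1.114729
Iteration 2:
  f(1.114729) = 0.000794
  f'(1.114729) = 1.388741
  x_2 = 1.114729 - 0.000794/1.388741 = 1.114157
Iteration 3:
  f(1.114157) = 0.000000
  f'(1.114157) = 1.388809
  x_3 = 1.114157 - 0.000000/1.388809 = 1.114157
Iteration 4:
  f(1.114157) = 0.000000
  f'(1.114157) = 1.388809
  x_4 = 1.114157 - 0.000000/1.388809 = 1.114157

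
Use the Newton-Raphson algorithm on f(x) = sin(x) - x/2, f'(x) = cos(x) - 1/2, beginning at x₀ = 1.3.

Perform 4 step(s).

f(x) = sin(x) - x/2
f'(x) = cos(x) - 1/2
x₀ = 1.3

Newton-Raphson formula: x_{n+1} = x_n - f(x_n)/f'(x_n)

Iteration 1:
  f(1.300000) = 0.313558
  f'(1.300000) = -0.232501
  x_1 = 1.300000 - 0.313558/(-0.232501) = 2.648631
Iteration 2:
  f(2.648631) = -0.851078
  f'(2.648631) = -1.380935
  x_2 = 2.648631 - (-0.851078)/(-1.380935) = 2.032325
Iteration 3:
  f(2.032325) = -0.120790
  f'(2.032325) = -0.945317
  x_3 = 2.032325 - (-0.120790)/(-0.945317) = 1.904548
Iteration 4:
  f(1.904548) = -0.007454
  f'(1.904548) = -0.827590
  x_4 = 1.904548 - (-0.007454)/(-0.827590) = 1.895541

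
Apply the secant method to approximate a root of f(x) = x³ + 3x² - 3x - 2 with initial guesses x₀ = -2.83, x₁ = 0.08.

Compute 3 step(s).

f(x) = x³ + 3x² - 3x - 2
x₀ = -2.83, x₁ = 0.08

Secant formula: x_{n+1} = x_n - f(x_n)(x_n - x_{n-1})/(f(x_n) - f(x_{n-1}))

Iteration 1:
  f(-2.830000) = 7.851513
  f(0.080000) = -2.220288
  x_2 = 0.080000 - (-2.220288)×(0.080000 - (-2.830000))/(-2.220288 - 7.851513)
       = -0.561498
Iteration 2:
  f(0.080000) = -2.220288
  f(-0.561498) = 0.453304
  x_3 = -0.561498 - 0.453304×(-0.561498 - 0.080000)/(0.453304 - (-2.220288))
       = -0.452733
Iteration 3:
  f(-0.561498) = 0.453304
  f(-0.452733) = -0.119696
  x_4 = -0.452733 - (-0.119696)×(-0.452733 - (-0.561498))/(-0.119696 - 0.453304)
       = -0.475453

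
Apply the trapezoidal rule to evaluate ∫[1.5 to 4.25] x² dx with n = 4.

f(x) = x²
a = 1.5, b = 4.25, n = 4
h = (b - a)/n = 0.687500

Trapezoidal rule: (h/2)[f(x₀) + 2f(x₁) + 2f(x₂) + ... + f(xₙ)]

x_0 = 1.5000, f(x_0) = 2.250000, coefficient = 1
x_1 = 2.1875, f(x_1) = 4.785156, coefficient = 2
x_2 = 2.8750, f(x_2) = 8.265625, coefficient = 2
x_3 = 3.5625, f(x_3) = 12.691406, coefficient = 2
x_4 = 4.2500, f(x_4) = 18.062500, coefficient = 1

I ≈ (0.687500/2) × 71.796875 = 24.680176
Exact value: 24.463542
Error: 0.216634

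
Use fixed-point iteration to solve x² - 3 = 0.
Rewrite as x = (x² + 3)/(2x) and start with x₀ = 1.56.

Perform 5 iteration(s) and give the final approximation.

Equation: x² - 3 = 0
Fixed-point form: x = (x² + 3)/(2x)
x₀ = 1.56

x_1 = g(1.560000) = 1.741538
x_2 = g(1.741538) = 1.732077
x_3 = g(1.732077) = 1.732051
x_4 = g(1.732051) = 1.732051
x_5 = g(1.732051) = 1.732051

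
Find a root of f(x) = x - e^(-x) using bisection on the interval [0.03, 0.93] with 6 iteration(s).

f(x) = x - e^(-x)
Initial interval: [0.03, 0.93]

Iteration 1:
  c_1 = (0.030000 + 0.930000)/2 = 0.480000
  f(c_1) = f(0.480000) = -0.138783
  f(a) × f(c) ≥ 0, new interval: [0.480000, 0.930000]
Iteration 2:
  c_2 = (0.480000 + 0.930000)/2 = 0.705000
  f(c_2) = f(0.705000) = 0.210891
  f(a) × f(c) < 0, new interval: [0.480000, 0.705000]
Iteration 3:
  c_3 = (0.480000 + 0.705000)/2 = 0.592500
  f(c_3) = f(0.592500) = 0.039557
  f(a) × f(c) < 0, new interval: [0.480000, 0.592500]
Iteration 4:
  c_4 = (0.480000 + 0.592500)/2 = 0.536250
  f(c_4) = f(0.536250) = -0.048688
  f(a) × f(c) ≥ 0, new interval: [0.536250, 0.592500]
Iteration 5:
  c_5 = (0.536250 + 0.592500)/2 = 0.564375
  f(c_5) = f(0.564375) = -0.004340
  f(a) × f(c) ≥ 0, new interval: [0.564375, 0.592500]
Iteration 6:
  c_6 = (0.564375 + 0.592500)/2 = 0.578438
  f(c_6) = f(0.578438) = 0.017664
  f(a) × f(c) < 0, new interval: [0.564375, 0.578438]

After 6 iteration(s), the approximation is c_6 = 0.578438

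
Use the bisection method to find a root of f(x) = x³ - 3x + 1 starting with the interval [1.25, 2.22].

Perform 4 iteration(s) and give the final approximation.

f(x) = x³ - 3x + 1
Initial interval: [1.25, 2.22]

Iteration 1:
  c_1 = (1.250000 + 2.220000)/2 = 1.735000
  f(c_1) = f(1.735000) = 1.017740
  f(a) × f(c) < 0, new interval: [1.250000, 1.735000]
Iteration 2:
  c_2 = (1.250000 + 1.735000)/2 = 1.492500
  f(c_2) = f(1.492500) = -0.152872
  f(a) × f(c) ≥ 0, new interval: [1.492500, 1.735000]
Iteration 3:
  c_3 = (1.492500 + 1.735000)/2 = 1.613750
  f(c_3) = f(1.613750) = 0.361260
  f(a) × f(c) < 0, new interval: [1.492500, 1.613750]
Iteration 4:
  c_4 = (1.492500 + 1.613750)/2 = 1.553125
  f(c_4) = f(1.553125) = 0.087069
  f(a) × f(c) < 0, new interval: [1.492500, 1.553125]

After 4 iteration(s), the approximation is c_4 = 1.553125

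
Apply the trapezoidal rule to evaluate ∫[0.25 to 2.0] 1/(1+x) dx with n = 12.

f(x) = 1/(1+x)
a = 0.25, b = 2.0, n = 12
h = (b - a)/n = 0.145833

Trapezoidal rule: (h/2)[f(x₀) + 2f(x₁) + 2f(x₂) + ... + f(xₙ)]

x_0 = 0.2500, f(x_0) = 0.800000, coefficient = 1
x_1 = 0.3958, f(x_1) = 0.716418, coefficient = 2
x_2 = 0.5417, f(x_2) = 0.648649, coefficient = 2
x_3 = 0.6875, f(x_3) = 0.592593, coefficient = 2
x_4 = 0.8333, f(x_4) = 0.545455, coefficient = 2
x_5 = 0.9792, f(x_5) = 0.505263, coefficient = 2
x_6 = 1.1250, f(x_6) = 0.470588, coefficient = 2
x_7 = 1.2708, f(x_7) = 0.440367, coefficient = 2
x_8 = 1.4167, f(x_8) = 0.413793, coefficient = 2
x_9 = 1.5625, f(x_9) = 0.390244, coefficient = 2
x_10 = 1.7083, f(x_10) = 0.369231, coefficient = 2
x_11 = 1.8542, f(x_11) = 0.350365, coefficient = 2
x_12 = 2.0000, f(x_12) = 0.333333, coefficient = 1

I ≈ (0.145833/2) × 12.019263 = 0.876405
Exact value: 0.875469
Error: 0.000936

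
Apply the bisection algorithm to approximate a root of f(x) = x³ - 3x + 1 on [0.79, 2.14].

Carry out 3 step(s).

f(x) = x³ - 3x + 1
Initial interval: [0.79, 2.14]

Iteration 1:
  c_1 = (0.790000 + 2.140000)/2 = 1.465000
  f(c_1) = f(1.465000) = -0.250780
  f(a) × f(c) ≥ 0, new interval: [1.465000, 2.140000]
Iteration 2:
  c_2 = (1.465000 + 2.140000)/2 = 1.802500
  f(c_2) = f(1.802500) = 1.448834
  f(a) × f(c) < 0, new interval: [1.465000, 1.802500]
Iteration 3:
  c_3 = (1.465000 + 1.802500)/2 = 1.633750
  f(c_3) = f(1.633750) = 0.459456
  f(a) × f(c) < 0, new interval: [1.465000, 1.633750]

After 3 iteration(s), the approximation is c_3 = 1.633750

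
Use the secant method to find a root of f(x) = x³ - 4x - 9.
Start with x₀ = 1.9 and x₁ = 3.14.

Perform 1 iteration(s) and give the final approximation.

f(x) = x³ - 4x - 9
x₀ = 1.9, x₁ = 3.14

Secant formula: x_{n+1} = x_n - f(x_n)(x_n - x_{n-1})/(f(x_n) - f(x_{n-1}))

Iteration 1:
  f(1.900000) = -9.741000
  f(3.140000) = 9.399144
  x_2 = 3.140000 - 9.399144×(3.140000 - 1.900000)/(9.399144 - (-9.741000))
       = 2.531074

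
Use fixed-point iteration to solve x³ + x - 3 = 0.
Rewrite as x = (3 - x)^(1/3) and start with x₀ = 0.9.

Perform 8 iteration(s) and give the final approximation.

Equation: x³ + x - 3 = 0
Fixed-point form: x = (3 - x)^(1/3)
x₀ = 0.9

x_1 = g(0.900000) = 1.280579
x_2 = g(1.280579) = 1.198011
x_3 = g(1.198011) = 1.216888
x_4 = g(1.216888) = 1.212624
x_5 = g(1.212624) = 1.213590
x_6 = g(1.213590) = 1.213371
x_7 = g(1.213371) = 1.213421
x_8 = g(1.213421) = 1.213410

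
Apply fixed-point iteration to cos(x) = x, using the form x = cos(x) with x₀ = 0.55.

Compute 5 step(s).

Equation: cos(x) = x
Fixed-point form: x = cos(x)
x₀ = 0.55

x_1 = g(0.550000) = 0.852525
x_2 = g(0.852525) = 0.658084
x_3 = g(0.658084) = 0.791165
x_4 = g(0.791165) = 0.703017
x_5 = g(0.703017) = 0.762895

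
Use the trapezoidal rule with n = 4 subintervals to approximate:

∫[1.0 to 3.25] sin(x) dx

f(x) = sin(x)
a = 1.0, b = 3.25, n = 4
h = (b - a)/n = 0.562500

Trapezoidal rule: (h/2)[f(x₀) + 2f(x₁) + 2f(x₂) + ... + f(xₙ)]

x_0 = 1.0000, f(x_0) = 0.841471, coefficient = 1
x_1 = 1.5625, f(x_1) = 0.999966, coefficient = 2
x_2 = 2.1250, f(x_2) = 0.850320, coefficient = 2
x_3 = 2.6875, f(x_3) = 0.438647, coefficient = 2
x_4 = 3.2500, f(x_4) = -0.108195, coefficient = 1

I ≈ (0.562500/2) × 5.311141 = 1.493758
Exact value: 1.534432
Error: 0.040674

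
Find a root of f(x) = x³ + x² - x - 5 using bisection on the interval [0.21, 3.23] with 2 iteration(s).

f(x) = x³ + x² - x - 5
Initial interval: [0.21, 3.23]

Iteration 1:
  c_1 = (0.210000 + 3.230000)/2 = 1.720000
  f(c_1) = f(1.720000) = 1.326848
  f(a) × f(c) < 0, new interval: [0.210000, 1.720000]
Iteration 2:
  c_2 = (0.210000 + 1.720000)/2 = 0.965000
  f(c_2) = f(0.965000) = -4.135143
  f(a) × f(c) ≥ 0, new interval: [0.965000, 1.720000]

After 2 iteration(s), the approximation is c_2 = 0.965000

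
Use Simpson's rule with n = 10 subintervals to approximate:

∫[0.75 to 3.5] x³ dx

f(x) = x³
a = 0.75, b = 3.5, n = 10
h = (b - a)/n = 0.275000

Simpson's rule: (h/3)[f(x₀) + 4f(x₁) + 2f(x₂) + ... + f(xₙ)]

x_0 = 0.7500, f(x_0) = 0.421875, coefficient = 1
x_1 = 1.0250, f(x_1) = 1.076891, coefficient = 4
x_2 = 1.3000, f(x_2) = 2.197000, coefficient = 2
x_3 = 1.5750, f(x_3) = 3.906984, coefficient = 4
x_4 = 1.8500, f(x_4) = 6.331625, coefficient = 2
x_5 = 2.1250, f(x_5) = 9.595703, coefficient = 4
x_6 = 2.4000, f(x_6) = 13.824000, coefficient = 2
x_7 = 2.6750, f(x_7) = 19.141297, coefficient = 4
x_8 = 2.9500, f(x_8) = 25.672375, coefficient = 2
x_9 = 3.2250, f(x_9) = 33.542016, coefficient = 4
x_10 = 3.5000, f(x_10) = 42.875000, coefficient = 1

I ≈ (0.275000/3) × 408.398438 = 37.436523
Exact value: 37.436523
Error: 0.000000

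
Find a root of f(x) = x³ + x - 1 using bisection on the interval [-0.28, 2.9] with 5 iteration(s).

f(x) = x³ + x - 1
Initial interval: [-0.28, 2.9]

Iteration 1:
  c_1 = (-0.280000 + 2.900000)/2 = 1.310000
  f(c_1) = f(1.310000) = 2.558091
  f(a) × f(c) < 0, new interval: [-0.280000, 1.310000]
Iteration 2:
  c_2 = (-0.280000 + 1.310000)/2 = 0.515000
  f(c_2) = f(0.515000) = -0.348409
  f(a) × f(c) ≥ 0, new interval: [0.515000, 1.310000]
Iteration 3:
  c_3 = (0.515000 + 1.310000)/2 = 0.912500
  f(c_3) = f(0.912500) = 0.672299
  f(a) × f(c) < 0, new interval: [0.515000, 0.912500]
Iteration 4:
  c_4 = (0.515000 + 0.912500)/2 = 0.713750
  f(c_4) = f(0.713750) = 0.077362
  f(a) × f(c) < 0, new interval: [0.515000, 0.713750]
Iteration 5:
  c_5 = (0.515000 + 0.713750)/2 = 0.614375
  f(c_5) = f(0.614375) = -0.153725
  f(a) × f(c) ≥ 0, new interval: [0.614375, 0.713750]

After 5 iteration(s), the approximation is c_5 = 0.614375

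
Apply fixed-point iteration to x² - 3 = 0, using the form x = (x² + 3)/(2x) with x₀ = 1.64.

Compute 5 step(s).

Equation: x² - 3 = 0
Fixed-point form: x = (x² + 3)/(2x)
x₀ = 1.64

x_1 = g(1.640000) = 1.734634
x_2 = g(1.734634) = 1.732053
x_3 = g(1.732053) = 1.732051
x_4 = g(1.732051) = 1.732051
x_5 = g(1.732051) = 1.732051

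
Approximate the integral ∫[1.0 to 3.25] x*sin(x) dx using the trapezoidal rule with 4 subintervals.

f(x) = x*sin(x)
a = 1.0, b = 3.25, n = 4
h = (b - a)/n = 0.562500

Trapezoidal rule: (h/2)[f(x₀) + 2f(x₁) + 2f(x₂) + ... + f(xₙ)]

x_0 = 1.0000, f(x_0) = 0.841471, coefficient = 1
x_1 = 1.5625, f(x_1) = 1.562446, coefficient = 2
x_2 = 2.1250, f(x_2) = 1.806930, coefficient = 2
x_3 = 2.6875, f(x_3) = 1.178864, coefficient = 2
x_4 = 3.2500, f(x_4) = -0.351634, coefficient = 1

I ≈ (0.562500/2) × 9.586317 = 2.696152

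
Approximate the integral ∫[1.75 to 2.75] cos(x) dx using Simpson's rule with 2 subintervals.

f(x) = cos(x)
a = 1.75, b = 2.75, n = 2
h = (b - a)/n = 0.500000

Simpson's rule: (h/3)[f(x₀) + 4f(x₁) + 2f(x₂) + ... + f(xₙ)]

x_0 = 1.7500, f(x_0) = -0.178246, coefficient = 1
x_1 = 2.2500, f(x_1) = -0.628174, coefficient = 4
x_2 = 2.7500, f(x_2) = -0.924302, coefficient = 1

I ≈ (0.500000/3) × -3.615243 = -0.602540
Exact value: -0.602325
Error: 0.000216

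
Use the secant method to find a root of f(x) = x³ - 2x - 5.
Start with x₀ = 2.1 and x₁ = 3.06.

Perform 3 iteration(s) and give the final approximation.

f(x) = x³ - 2x - 5
x₀ = 2.1, x₁ = 3.06

Secant formula: x_{n+1} = x_n - f(x_n)(x_n - x_{n-1})/(f(x_n) - f(x_{n-1}))

Iteration 1:
  f(2.100000) = 0.061000
  f(3.060000) = 17.532616
  x_2 = 3.060000 - 17.532616×(3.060000 - 2.100000)/(17.532616 - 0.061000)
       = 2.096648
Iteration 2:
  f(3.060000) = 17.532616
  f(2.096648) = 0.023431
  x_3 = 2.096648 - 0.023431×(2.096648 - 3.060000)/(0.023431 - 17.532616)
       = 2.095359
Iteration 3:
  f(2.096648) = 0.023431
  f(2.095359) = 0.009018
  x_4 = 2.095359 - 0.009018×(2.095359 - 2.096648)/(0.009018 - 0.023431)
       = 2.094552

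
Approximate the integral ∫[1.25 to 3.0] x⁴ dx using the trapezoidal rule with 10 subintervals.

f(x) = x⁴
a = 1.25, b = 3.0, n = 10
h = (b - a)/n = 0.175000

Trapezoidal rule: (h/2)[f(x₀) + 2f(x₁) + 2f(x₂) + ... + f(xₙ)]

x_0 = 1.2500, f(x_0) = 2.441406, coefficient = 1
x_1 = 1.4250, f(x_1) = 4.123438, coefficient = 2
x_2 = 1.6000, f(x_2) = 6.553600, coefficient = 2
x_3 = 1.7750, f(x_3) = 9.926438, coefficient = 2
x_4 = 1.9500, f(x_4) = 14.459006, coefficient = 2
x_5 = 2.1250, f(x_5) = 20.390869, coefficient = 2
x_6 = 2.3000, f(x_6) = 27.984100, coefficient = 2
x_7 = 2.4750, f(x_7) = 37.523282, coefficient = 2
x_8 = 2.6500, f(x_8) = 49.315506, coefficient = 2
x_9 = 2.8250, f(x_9) = 63.690375, coefficient = 2
x_10 = 3.0000, f(x_10) = 81.000000, coefficient = 1

I ≈ (0.175000/2) × 551.374635 = 48.245281
Exact value: 47.989648
Error: 0.255632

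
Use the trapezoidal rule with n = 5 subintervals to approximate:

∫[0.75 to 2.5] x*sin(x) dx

f(x) = x*sin(x)
a = 0.75, b = 2.5, n = 5
h = (b - a)/n = 0.350000

Trapezoidal rule: (h/2)[f(x₀) + 2f(x₁) + 2f(x₂) + ... + f(xₙ)]

x_0 = 0.7500, f(x_0) = 0.511229, coefficient = 1
x_1 = 1.1000, f(x_1) = 0.980328, coefficient = 2
x_2 = 1.4500, f(x_2) = 1.439434, coefficient = 2
x_3 = 1.8000, f(x_3) = 1.752926, coefficient = 2
x_4 = 2.1500, f(x_4) = 1.799332, coefficient = 2
x_5 = 2.5000, f(x_5) = 1.496180, coefficient = 1

I ≈ (0.350000/2) × 13.951450 = 2.441504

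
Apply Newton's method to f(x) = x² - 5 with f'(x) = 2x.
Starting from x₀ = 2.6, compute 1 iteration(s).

f(x) = x² - 5
f'(x) = 2x
x₀ = 2.6

Newton-Raphson formula: x_{n+1} = x_n - f(x_n)/f'(x_n)

Iteration 1:
  f(2.600000) = 1.760000
  f'(2.600000) = 5.200000
  x_1 = 2.600000 - 1.760000/5.200000 = 2.261538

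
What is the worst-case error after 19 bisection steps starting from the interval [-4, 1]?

Bisection error bound: |error| ≤ (b-a)/2^n
|error| ≤ (1 - (-4))/2^19 = 5/2^19
|error| ≤ 0.0000095367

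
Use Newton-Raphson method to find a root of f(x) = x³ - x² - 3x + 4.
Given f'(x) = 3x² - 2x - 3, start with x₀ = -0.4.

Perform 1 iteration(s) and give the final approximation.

f(x) = x³ - x² - 3x + 4
f'(x) = 3x² - 2x - 3
x₀ = -0.4

Newton-Raphson formula: x_{n+1} = x_n - f(x_n)/f'(x_n)

Iteration 1:
  f(-0.400000) = 4.976000
  f'(-0.400000) = -1.720000
  x_1 = -0.400000 - 4.976000/(-1.720000) = 2.493023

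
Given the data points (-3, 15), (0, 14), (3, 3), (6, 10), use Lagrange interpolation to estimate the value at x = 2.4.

Lagrange interpolation formula:
P(x) = Σ yᵢ × Lᵢ(x)
where Lᵢ(x) = Π_{j≠i} (x - xⱼ)/(xᵢ - xⱼ)

L_0(2.4) = (2.4 - 0)/(-3 - 0) × (2.4 - 3)/(-3 - 3) × (2.4 - 6)/(-3 - 6) = -0.032000
L_1(2.4) = (2.4 - (-3))/(0 - (-3)) × (2.4 - 3)/(0 - 3) × (2.4 - 6)/(0 - 6) = 0.216000
L_2(2.4) = (2.4 - (-3))/(3 - (-3)) × (2.4 - 0)/(3 - 0) × (2.4 - 6)/(3 - 6) = 0.864000
L_3(2.4) = (2.4 - (-3))/(6 - (-3)) × (2.4 - 0)/(6 - 0) × (2.4 - 3)/(6 - 3) = -0.048000

P(2.4) = 15×L_0(2.4) + 14×L_1(2.4) + 3×L_2(2.4) + 10×L_3(2.4)
P(2.4) = 4.656000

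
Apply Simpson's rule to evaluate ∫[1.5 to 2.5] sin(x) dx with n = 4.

f(x) = sin(x)
a = 1.5, b = 2.5, n = 4
h = (b - a)/n = 0.250000

Simpson's rule: (h/3)[f(x₀) + 4f(x₁) + 2f(x₂) + ... + f(xₙ)]

x_0 = 1.5000, f(x_0) = 0.997495, coefficient = 1
x_1 = 1.7500, f(x_1) = 0.983986, coefficient = 4
x_2 = 2.0000, f(x_2) = 0.909297, coefficient = 2
x_3 = 2.2500, f(x_3) = 0.778073, coefficient = 4
x_4 = 2.5000, f(x_4) = 0.598472, coefficient = 1

I ≈ (0.250000/3) × 10.462799 = 0.871900
Exact value: 0.871881
Error: 0.000019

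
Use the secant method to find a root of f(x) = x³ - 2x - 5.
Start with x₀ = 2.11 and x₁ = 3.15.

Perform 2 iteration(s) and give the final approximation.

f(x) = x³ - 2x - 5
x₀ = 2.11, x₁ = 3.15

Secant formula: x_{n+1} = x_n - f(x_n)(x_n - x_{n-1})/(f(x_n) - f(x_{n-1}))

Iteration 1:
  f(2.110000) = 0.173931
  f(3.150000) = 19.955875
  x_2 = 3.150000 - 19.955875×(3.150000 - 2.110000)/(19.955875 - 0.173931)
       = 2.100856
Iteration 2:
  f(3.150000) = 19.955875
  f(2.100856) = 0.070616
  x_3 = 2.100856 - 0.070616×(2.100856 - 3.150000)/(0.070616 - 19.955875)
       = 2.097130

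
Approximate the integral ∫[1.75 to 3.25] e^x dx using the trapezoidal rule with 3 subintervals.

f(x) = e^x
a = 1.75, b = 3.25, n = 3
h = (b - a)/n = 0.500000

Trapezoidal rule: (h/2)[f(x₀) + 2f(x₁) + 2f(x₂) + ... + f(xₙ)]

x_0 = 1.7500, f(x_0) = 5.754603, coefficient = 1
x_1 = 2.2500, f(x_1) = 9.487736, coefficient = 2
x_2 = 2.7500, f(x_2) = 15.642632, coefficient = 2
x_3 = 3.2500, f(x_3) = 25.790340, coefficient = 1

I ≈ (0.500000/2) × 81.805678 = 20.451420
Exact value: 20.035737
Error: 0.415682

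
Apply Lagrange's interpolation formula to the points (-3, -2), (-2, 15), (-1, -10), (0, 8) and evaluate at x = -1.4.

Lagrange interpolation formula:
P(x) = Σ yᵢ × Lᵢ(x)
where Lᵢ(x) = Π_{j≠i} (x - xⱼ)/(xᵢ - xⱼ)

L_0(-1.4) = (-1.4 - (-2))/(-3 - (-2)) × (-1.4 - (-1))/(-3 - (-1)) × (-1.4 - 0)/(-3 - 0) = -0.056000
L_1(-1.4) = (-1.4 - (-3))/(-2 - (-3)) × (-1.4 - (-1))/(-2 - (-1)) × (-1.4 - 0)/(-2 - 0) = 0.448000
L_2(-1.4) = (-1.4 - (-3))/(-1 - (-3)) × (-1.4 - (-2))/(-1 - (-2)) × (-1.4 - 0)/(-1 - 0) = 0.672000
L_3(-1.4) = (-1.4 - (-3))/(0 - (-3)) × (-1.4 - (-2))/(0 - (-2)) × (-1.4 - (-1))/(0 - (-1)) = -0.064000

P(-1.4) = (-2)×L_0(-1.4) + 15×L_1(-1.4) + (-10)×L_2(-1.4) + 8×L_3(-1.4)
P(-1.4) = -0.400000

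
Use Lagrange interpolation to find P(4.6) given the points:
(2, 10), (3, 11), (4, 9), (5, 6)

Lagrange interpolation formula:
P(x) = Σ yᵢ × Lᵢ(x)
where Lᵢ(x) = Π_{j≠i} (x - xⱼ)/(xᵢ - xⱼ)

L_0(4.6) = (4.6 - 3)/(2 - 3) × (4.6 - 4)/(2 - 4) × (4.6 - 5)/(2 - 5) = 0.064000
L_1(4.6) = (4.6 - 2)/(3 - 2) × (4.6 - 4)/(3 - 4) × (4.6 - 5)/(3 - 5) = -0.312000
L_2(4.6) = (4.6 - 2)/(4 - 2) × (4.6 - 3)/(4 - 3) × (4.6 - 5)/(4 - 5) = 0.832000
L_3(4.6) = (4.6 - 2)/(5 - 2) × (4.6 - 3)/(5 - 3) × (4.6 - 4)/(5 - 4) = 0.416000

P(4.6) = 10×L_0(4.6) + 11×L_1(4.6) + 9×L_2(4.6) + 6×L_3(4.6)
P(4.6) = 7.192000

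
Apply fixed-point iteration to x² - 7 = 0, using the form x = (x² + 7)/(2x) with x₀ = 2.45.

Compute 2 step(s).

Equation: x² - 7 = 0
Fixed-point form: x = (x² + 7)/(2x)
x₀ = 2.45

x_1 = g(2.450000) = 2.653571
x_2 = g(2.653571) = 2.645763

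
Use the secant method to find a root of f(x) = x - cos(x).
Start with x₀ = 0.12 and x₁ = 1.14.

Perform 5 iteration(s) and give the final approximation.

f(x) = x - cos(x)
x₀ = 0.12, x₁ = 1.14

Secant formula: x_{n+1} = x_n - f(x_n)(x_n - x_{n-1})/(f(x_n) - f(x_{n-1}))

Iteration 1:
  f(0.120000) = -0.872809
  f(1.140000) = 0.722405
  x_2 = 1.140000 - 0.722405×(1.140000 - 0.120000)/(0.722405 - (-0.872809))
       = 0.678085
Iteration 2:
  f(1.140000) = 0.722405
  f(0.678085) = -0.100691
  x_3 = 0.678085 - (-0.100691)×(0.678085 - 1.140000)/(-0.100691 - 0.722405)
       = 0.734592
Iteration 3:
  f(0.678085) = -0.100691
  f(0.734592) = -0.007513
  x_4 = 0.734592 - (-0.007513)×(0.734592 - 0.678085)/(-0.007513 - (-0.100691))
       = 0.739148
Iteration 4:
  f(0.734592) = -0.007513
  f(0.739148) = 0.000105
  x_5 = 0.739148 - 0.000105×(0.739148 - 0.734592)/(0.000105 - (-0.007513))
       = 0.739085
Iteration 5:
  f(0.739148) = 0.000105
  f(0.739085) = 0.000000
  x_6 = 0.739085 - 0.000000×(0.739085 - 0.739148)/(0.000000 - 0.000105)
       = 0.739085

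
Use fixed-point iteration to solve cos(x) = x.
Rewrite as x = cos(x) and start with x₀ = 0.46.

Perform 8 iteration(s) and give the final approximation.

Equation: cos(x) = x
Fixed-point form: x = cos(x)
x₀ = 0.46

x_1 = g(0.460000) = 0.896052
x_2 = g(0.896052) = 0.624697
x_3 = g(0.624697) = 0.811140
x_4 = g(0.811140) = 0.688672
x_5 = g(0.688672) = 0.772091
x_6 = g(0.772091) = 0.716454
x_7 = g(0.716454) = 0.754139
x_8 = g(0.754139) = 0.728861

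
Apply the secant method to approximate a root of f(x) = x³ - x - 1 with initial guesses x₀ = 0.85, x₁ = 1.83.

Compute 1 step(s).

f(x) = x³ - x - 1
x₀ = 0.85, x₁ = 1.83

Secant formula: x_{n+1} = x_n - f(x_n)(x_n - x_{n-1})/(f(x_n) - f(x_{n-1}))

Iteration 1:
  f(0.850000) = -1.235875
  f(1.830000) = 3.298487
  x_2 = 1.830000 - 3.298487×(1.830000 - 0.850000)/(3.298487 - (-1.235875))
       = 1.117106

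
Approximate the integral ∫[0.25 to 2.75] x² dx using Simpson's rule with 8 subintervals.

f(x) = x²
a = 0.25, b = 2.75, n = 8
h = (b - a)/n = 0.312500

Simpson's rule: (h/3)[f(x₀) + 4f(x₁) + 2f(x₂) + ... + f(xₙ)]

x_0 = 0.2500, f(x_0) = 0.062500, coefficient = 1
x_1 = 0.5625, f(x_1) = 0.316406, coefficient = 4
x_2 = 0.8750, f(x_2) = 0.765625, coefficient = 2
x_3 = 1.1875, f(x_3) = 1.410156, coefficient = 4
x_4 = 1.5000, f(x_4) = 2.250000, coefficient = 2
x_5 = 1.8125, f(x_5) = 3.285156, coefficient = 4
x_6 = 2.1250, f(x_6) = 4.515625, coefficient = 2
x_7 = 2.4375, f(x_7) = 5.941406, coefficient = 4
x_8 = 2.7500, f(x_8) = 7.562500, coefficient = 1

I ≈ (0.312500/3) × 66.500000 = 6.927083
Exact value: 6.927083
Error: 0.000000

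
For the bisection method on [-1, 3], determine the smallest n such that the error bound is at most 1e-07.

We need (b-a)/2^n ≤ 1e-07
(3 - (-1))/2^n ≤ 1e-07
4/2^n ≤ 1e-07
2^n ≥ 40000000
n ≥ log₂(40000000) = 25.25
n ≥ 26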